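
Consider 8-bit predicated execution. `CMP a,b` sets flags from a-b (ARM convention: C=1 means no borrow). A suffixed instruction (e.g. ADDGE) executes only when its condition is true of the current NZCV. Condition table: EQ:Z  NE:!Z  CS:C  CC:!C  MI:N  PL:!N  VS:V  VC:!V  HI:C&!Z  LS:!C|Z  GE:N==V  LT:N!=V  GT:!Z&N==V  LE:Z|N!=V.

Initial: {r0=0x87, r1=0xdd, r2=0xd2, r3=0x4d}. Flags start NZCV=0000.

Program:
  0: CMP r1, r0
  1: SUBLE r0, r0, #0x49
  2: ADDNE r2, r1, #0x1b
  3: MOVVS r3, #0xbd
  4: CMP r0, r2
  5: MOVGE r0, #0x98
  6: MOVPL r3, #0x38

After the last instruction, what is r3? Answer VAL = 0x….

[0] flags=0010 → (cmp)
[1] flags=0010 LE?F → skip
[2] flags=0010 NE?T → r2=0xf8
[3] flags=0010 VS?F → skip
[4] flags=1000 → (cmp)
[5] flags=1000 GE?F → skip
[6] flags=1000 PL?F → skip

VAL = 0x4d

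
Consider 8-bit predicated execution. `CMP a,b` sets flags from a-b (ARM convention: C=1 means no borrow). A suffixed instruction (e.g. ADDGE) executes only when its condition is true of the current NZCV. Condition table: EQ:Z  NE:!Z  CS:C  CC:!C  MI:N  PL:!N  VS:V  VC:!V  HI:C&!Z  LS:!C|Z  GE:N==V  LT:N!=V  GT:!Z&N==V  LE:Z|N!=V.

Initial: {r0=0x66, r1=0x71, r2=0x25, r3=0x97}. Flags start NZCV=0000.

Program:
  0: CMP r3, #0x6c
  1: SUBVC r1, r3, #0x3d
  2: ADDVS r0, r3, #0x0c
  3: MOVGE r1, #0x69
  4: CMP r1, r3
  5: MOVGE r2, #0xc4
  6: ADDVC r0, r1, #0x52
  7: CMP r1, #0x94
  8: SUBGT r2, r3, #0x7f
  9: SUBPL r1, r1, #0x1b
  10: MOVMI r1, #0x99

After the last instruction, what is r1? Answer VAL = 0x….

VAL = 0x99

[0] flags=0011 → (cmp)
[1] flags=0011 VC?F → skip
[2] flags=0011 VS?T → r0=0xa3
[3] flags=0011 GE?F → skip
[4] flags=1001 → (cmp)
[5] flags=1001 GE?T → r2=0xc4
[6] flags=1001 VC?F → skip
[7] flags=1001 → (cmp)
[8] flags=1001 GT?T → r2=0x18
[9] flags=1001 PL?F → skip
[10] flags=1001 MI?T → r1=0x99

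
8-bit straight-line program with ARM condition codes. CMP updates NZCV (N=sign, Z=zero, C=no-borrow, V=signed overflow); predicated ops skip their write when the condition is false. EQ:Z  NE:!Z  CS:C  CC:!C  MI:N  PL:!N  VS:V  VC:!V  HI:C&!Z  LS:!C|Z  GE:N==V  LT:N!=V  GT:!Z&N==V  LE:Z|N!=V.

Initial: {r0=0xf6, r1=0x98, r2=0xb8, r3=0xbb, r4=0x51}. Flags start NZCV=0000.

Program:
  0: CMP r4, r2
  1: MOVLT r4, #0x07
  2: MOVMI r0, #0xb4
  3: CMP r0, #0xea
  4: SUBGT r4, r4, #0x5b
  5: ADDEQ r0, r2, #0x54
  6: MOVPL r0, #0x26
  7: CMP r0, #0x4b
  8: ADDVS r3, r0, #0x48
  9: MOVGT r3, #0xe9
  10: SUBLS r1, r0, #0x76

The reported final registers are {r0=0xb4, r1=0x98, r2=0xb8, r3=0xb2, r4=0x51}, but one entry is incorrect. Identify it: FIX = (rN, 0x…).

FIX = (r3, 0xfc)

[0] flags=1001 → (cmp)
[1] flags=1001 LT?F → skip
[2] flags=1001 MI?T → r0=0xb4
[3] flags=1000 → (cmp)
[4] flags=1000 GT?F → skip
[5] flags=1000 EQ?F → skip
[6] flags=1000 PL?F → skip
[7] flags=0011 → (cmp)
[8] flags=0011 VS?T → r3=0xfc
[9] flags=0011 GT?F → skip
[10] flags=0011 LS?F → skip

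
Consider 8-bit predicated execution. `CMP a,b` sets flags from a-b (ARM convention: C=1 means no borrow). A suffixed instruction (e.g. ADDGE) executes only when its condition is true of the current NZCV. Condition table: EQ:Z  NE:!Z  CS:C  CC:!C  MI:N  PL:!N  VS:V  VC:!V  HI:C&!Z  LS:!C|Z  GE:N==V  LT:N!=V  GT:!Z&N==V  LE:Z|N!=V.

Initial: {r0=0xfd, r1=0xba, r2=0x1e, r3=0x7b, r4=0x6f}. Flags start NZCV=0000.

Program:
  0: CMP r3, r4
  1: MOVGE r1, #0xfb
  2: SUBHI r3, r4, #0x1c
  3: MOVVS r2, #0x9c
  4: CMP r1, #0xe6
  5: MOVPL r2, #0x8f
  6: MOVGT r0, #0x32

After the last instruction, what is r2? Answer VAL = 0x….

VAL = 0x8f

0: ✓ CMP  NZCV=0010
1: ✓ MOVGE  r1←0xfb
2: ✓ SUBHI  r3←0x53
3: · MOVVS
4: ✓ CMP  NZCV=0010
5: ✓ MOVPL  r2←0x8f
6: ✓ MOVGT  r0←0x32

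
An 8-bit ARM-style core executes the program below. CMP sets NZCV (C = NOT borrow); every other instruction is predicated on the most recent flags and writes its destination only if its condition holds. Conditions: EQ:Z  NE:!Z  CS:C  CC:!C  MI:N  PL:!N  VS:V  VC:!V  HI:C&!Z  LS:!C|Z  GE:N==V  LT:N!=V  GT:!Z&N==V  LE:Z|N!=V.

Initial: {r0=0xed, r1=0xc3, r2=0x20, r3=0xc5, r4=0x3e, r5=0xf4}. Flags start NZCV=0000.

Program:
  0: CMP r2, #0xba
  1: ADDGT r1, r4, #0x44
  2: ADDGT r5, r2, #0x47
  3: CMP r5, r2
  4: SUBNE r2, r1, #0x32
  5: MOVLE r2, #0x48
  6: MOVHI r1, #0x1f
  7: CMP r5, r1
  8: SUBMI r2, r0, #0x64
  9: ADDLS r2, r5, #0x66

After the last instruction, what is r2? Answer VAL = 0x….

0: ✓ CMP  NZCV=0000
1: ✓ ADDGT  r1←0x82
2: ✓ ADDGT  r5←0x67
3: ✓ CMP  NZCV=0010
4: ✓ SUBNE  r2←0x50
5: · MOVLE
6: ✓ MOVHI  r1←0x1f
7: ✓ CMP  NZCV=0010
8: · SUBMI
9: · ADDLS

VAL = 0x50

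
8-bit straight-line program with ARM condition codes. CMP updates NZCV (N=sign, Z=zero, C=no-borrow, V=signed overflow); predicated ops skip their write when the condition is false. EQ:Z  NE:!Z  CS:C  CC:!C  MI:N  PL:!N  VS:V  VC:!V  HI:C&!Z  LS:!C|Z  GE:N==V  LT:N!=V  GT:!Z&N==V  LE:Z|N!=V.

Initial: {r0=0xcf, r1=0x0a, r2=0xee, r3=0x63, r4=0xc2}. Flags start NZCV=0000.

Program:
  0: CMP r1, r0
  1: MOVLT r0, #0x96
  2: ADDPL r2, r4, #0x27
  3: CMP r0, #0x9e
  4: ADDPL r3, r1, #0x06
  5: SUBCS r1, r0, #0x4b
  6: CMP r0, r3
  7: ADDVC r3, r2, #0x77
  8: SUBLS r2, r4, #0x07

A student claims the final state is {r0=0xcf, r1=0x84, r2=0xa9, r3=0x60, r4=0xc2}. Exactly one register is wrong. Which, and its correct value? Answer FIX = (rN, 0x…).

[0] flags=0000 → (cmp)
[1] flags=0000 LT?F → skip
[2] flags=0000 PL?T → r2=0xe9
[3] flags=0010 → (cmp)
[4] flags=0010 PL?T → r3=0x10
[5] flags=0010 CS?T → r1=0x84
[6] flags=1010 → (cmp)
[7] flags=1010 VC?T → r3=0x60
[8] flags=1010 LS?F → skip

FIX = (r2, 0xe9)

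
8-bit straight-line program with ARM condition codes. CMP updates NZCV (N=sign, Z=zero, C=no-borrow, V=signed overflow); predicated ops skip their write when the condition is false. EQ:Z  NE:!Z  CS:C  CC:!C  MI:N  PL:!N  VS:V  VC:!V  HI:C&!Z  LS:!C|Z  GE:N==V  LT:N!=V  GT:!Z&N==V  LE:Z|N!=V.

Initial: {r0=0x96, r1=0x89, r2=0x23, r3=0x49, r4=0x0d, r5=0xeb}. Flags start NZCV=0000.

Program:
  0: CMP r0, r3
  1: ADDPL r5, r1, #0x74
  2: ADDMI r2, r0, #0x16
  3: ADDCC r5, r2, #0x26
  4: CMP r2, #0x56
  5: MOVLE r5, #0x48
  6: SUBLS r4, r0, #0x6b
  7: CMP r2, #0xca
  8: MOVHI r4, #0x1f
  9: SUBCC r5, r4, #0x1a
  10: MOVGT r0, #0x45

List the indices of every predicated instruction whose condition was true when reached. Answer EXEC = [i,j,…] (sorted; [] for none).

0: ✓ CMP  NZCV=0011
1: ✓ ADDPL  r5←0xfd
2: · ADDMI
3: · ADDCC
4: ✓ CMP  NZCV=1000
5: ✓ MOVLE  r5←0x48
6: ✓ SUBLS  r4←0x2b
7: ✓ CMP  NZCV=0000
8: · MOVHI
9: ✓ SUBCC  r5←0x11
10: ✓ MOVGT  r0←0x45

EXEC = [1,5,6,9,10]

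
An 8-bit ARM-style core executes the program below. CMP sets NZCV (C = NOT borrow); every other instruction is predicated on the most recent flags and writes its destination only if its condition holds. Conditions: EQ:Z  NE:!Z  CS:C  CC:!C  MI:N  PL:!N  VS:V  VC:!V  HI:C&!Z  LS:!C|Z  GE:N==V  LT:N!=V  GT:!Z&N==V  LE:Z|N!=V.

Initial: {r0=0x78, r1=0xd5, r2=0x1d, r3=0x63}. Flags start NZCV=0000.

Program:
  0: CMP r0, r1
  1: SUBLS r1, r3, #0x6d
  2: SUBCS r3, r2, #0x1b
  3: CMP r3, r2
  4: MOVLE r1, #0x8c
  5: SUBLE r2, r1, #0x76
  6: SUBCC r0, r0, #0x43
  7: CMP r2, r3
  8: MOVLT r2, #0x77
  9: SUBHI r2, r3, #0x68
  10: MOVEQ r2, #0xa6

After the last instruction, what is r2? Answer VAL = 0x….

[0] flags=1001 → (cmp)
[1] flags=1001 LS?T → r1=0xf6
[2] flags=1001 CS?F → skip
[3] flags=0010 → (cmp)
[4] flags=0010 LE?F → skip
[5] flags=0010 LE?F → skip
[6] flags=0010 CC?F → skip
[7] flags=1000 → (cmp)
[8] flags=1000 LT?T → r2=0x77
[9] flags=1000 HI?F → skip
[10] flags=1000 EQ?F → skip

VAL = 0x77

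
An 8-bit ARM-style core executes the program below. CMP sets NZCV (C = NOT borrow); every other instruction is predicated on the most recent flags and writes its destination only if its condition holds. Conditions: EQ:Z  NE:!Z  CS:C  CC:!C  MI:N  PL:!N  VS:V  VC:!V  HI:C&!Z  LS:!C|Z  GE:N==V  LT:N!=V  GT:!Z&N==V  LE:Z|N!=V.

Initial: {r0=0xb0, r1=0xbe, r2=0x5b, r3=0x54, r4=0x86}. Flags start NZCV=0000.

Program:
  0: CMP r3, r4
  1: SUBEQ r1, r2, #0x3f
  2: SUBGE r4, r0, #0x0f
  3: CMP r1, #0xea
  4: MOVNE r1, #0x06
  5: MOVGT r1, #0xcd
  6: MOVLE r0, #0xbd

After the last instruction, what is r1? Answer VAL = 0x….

VAL = 0x06

0: ✓ CMP  NZCV=1001
1: · SUBEQ
2: ✓ SUBGE  r4←0xa1
3: ✓ CMP  NZCV=1000
4: ✓ MOVNE  r1←0x06
5: · MOVGT
6: ✓ MOVLE  r0←0xbd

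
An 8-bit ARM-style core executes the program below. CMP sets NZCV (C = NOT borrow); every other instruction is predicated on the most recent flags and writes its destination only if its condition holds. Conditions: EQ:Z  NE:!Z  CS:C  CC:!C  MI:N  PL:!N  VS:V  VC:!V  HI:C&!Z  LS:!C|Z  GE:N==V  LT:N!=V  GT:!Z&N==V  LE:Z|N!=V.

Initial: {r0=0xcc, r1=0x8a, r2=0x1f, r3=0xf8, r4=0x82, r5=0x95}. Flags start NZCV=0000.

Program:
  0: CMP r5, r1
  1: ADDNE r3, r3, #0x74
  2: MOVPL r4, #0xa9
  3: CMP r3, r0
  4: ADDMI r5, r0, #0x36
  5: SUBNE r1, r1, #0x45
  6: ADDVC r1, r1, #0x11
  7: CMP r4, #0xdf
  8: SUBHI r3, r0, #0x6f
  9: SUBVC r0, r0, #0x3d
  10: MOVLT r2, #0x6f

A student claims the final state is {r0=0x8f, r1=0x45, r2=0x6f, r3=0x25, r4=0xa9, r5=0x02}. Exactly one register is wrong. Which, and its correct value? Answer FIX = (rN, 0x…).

FIX = (r3, 0x6c)

0: ✓ CMP  NZCV=0010
1: ✓ ADDNE  r3←0x6c
2: ✓ MOVPL  r4←0xa9
3: ✓ CMP  NZCV=1001
4: ✓ ADDMI  r5←0x02
5: ✓ SUBNE  r1←0x45
6: · ADDVC
7: ✓ CMP  NZCV=1000
8: · SUBHI
9: ✓ SUBVC  r0←0x8f
10: ✓ MOVLT  r2←0x6f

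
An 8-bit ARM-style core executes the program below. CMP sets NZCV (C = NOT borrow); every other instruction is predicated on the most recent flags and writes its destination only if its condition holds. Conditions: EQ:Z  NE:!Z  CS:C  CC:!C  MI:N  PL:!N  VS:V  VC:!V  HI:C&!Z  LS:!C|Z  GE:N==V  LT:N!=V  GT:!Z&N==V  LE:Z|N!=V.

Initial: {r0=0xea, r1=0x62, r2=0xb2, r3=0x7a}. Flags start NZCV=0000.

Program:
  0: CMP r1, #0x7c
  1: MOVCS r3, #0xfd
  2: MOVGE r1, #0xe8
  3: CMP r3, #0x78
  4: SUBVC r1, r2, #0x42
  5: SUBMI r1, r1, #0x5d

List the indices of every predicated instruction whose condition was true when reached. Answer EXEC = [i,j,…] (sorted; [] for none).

0: ✓ CMP  NZCV=1000
1: · MOVCS
2: · MOVGE
3: ✓ CMP  NZCV=0010
4: ✓ SUBVC  r1←0x70
5: · SUBMI

EXEC = [4]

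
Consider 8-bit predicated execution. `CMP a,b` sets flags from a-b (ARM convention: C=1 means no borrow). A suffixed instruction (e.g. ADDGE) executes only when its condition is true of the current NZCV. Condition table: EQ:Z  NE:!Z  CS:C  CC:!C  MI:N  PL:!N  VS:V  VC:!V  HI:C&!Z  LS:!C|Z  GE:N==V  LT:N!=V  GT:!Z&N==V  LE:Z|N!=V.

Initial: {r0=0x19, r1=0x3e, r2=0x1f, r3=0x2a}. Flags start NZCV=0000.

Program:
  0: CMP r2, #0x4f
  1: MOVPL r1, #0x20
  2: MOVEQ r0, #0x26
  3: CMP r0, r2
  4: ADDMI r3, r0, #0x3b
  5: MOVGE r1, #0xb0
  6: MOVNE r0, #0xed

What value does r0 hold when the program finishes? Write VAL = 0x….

VAL = 0xed

0: ✓ CMP  NZCV=1000
1: · MOVPL
2: · MOVEQ
3: ✓ CMP  NZCV=1000
4: ✓ ADDMI  r3←0x54
5: · MOVGE
6: ✓ MOVNE  r0←0xed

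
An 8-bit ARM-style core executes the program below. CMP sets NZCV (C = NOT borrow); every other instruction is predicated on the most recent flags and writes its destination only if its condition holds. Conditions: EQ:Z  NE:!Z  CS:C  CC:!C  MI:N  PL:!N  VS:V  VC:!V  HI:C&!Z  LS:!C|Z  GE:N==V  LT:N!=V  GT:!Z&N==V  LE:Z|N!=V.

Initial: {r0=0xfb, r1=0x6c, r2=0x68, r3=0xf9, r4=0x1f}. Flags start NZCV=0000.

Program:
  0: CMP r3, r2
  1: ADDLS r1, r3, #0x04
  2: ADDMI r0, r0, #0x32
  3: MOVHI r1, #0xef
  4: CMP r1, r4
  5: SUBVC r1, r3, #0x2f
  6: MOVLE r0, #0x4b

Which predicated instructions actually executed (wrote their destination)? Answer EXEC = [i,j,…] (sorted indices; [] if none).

[0] flags=1010 → (cmp)
[1] flags=1010 LS?F → skip
[2] flags=1010 MI?T → r0=0x2d
[3] flags=1010 HI?T → r1=0xef
[4] flags=1010 → (cmp)
[5] flags=1010 VC?T → r1=0xca
[6] flags=1010 LE?T → r0=0x4b

EXEC = [2,3,5,6]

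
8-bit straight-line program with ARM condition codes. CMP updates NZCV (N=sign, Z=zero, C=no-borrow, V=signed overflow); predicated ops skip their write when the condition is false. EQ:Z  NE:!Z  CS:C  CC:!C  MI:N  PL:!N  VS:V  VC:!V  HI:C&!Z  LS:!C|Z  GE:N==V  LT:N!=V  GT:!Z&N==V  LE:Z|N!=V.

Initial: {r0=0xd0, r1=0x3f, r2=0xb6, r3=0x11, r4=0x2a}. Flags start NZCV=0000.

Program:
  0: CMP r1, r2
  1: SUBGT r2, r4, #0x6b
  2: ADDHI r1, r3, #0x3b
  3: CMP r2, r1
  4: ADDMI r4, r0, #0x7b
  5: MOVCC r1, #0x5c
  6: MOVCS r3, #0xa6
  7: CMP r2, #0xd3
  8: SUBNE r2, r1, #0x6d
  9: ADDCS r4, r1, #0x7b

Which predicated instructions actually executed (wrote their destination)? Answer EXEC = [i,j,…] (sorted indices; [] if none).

EXEC = [1,4,6,8]

[0] flags=1001 → (cmp)
[1] flags=1001 GT?T → r2=0xbf
[2] flags=1001 HI?F → skip
[3] flags=1010 → (cmp)
[4] flags=1010 MI?T → r4=0x4b
[5] flags=1010 CC?F → skip
[6] flags=1010 CS?T → r3=0xa6
[7] flags=1000 → (cmp)
[8] flags=1000 NE?T → r2=0xd2
[9] flags=1000 CS?F → skip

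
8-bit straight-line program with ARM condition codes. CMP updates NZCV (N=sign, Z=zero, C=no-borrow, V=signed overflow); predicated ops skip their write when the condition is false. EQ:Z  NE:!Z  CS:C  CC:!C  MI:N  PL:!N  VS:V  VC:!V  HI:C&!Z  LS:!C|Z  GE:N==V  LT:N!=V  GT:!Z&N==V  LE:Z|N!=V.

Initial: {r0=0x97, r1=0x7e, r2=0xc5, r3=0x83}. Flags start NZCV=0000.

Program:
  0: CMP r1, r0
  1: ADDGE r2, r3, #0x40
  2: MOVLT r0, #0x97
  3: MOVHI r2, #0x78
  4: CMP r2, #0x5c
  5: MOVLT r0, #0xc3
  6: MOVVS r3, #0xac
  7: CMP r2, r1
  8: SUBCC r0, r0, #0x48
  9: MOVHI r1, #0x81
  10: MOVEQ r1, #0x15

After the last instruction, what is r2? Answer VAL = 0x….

VAL = 0xc3

0: ✓ CMP  NZCV=1001
1: ✓ ADDGE  r2←0xc3
2: · MOVLT
3: · MOVHI
4: ✓ CMP  NZCV=0011
5: ✓ MOVLT  r0←0xc3
6: ✓ MOVVS  r3←0xac
7: ✓ CMP  NZCV=0011
8: · SUBCC
9: ✓ MOVHI  r1←0x81
10: · MOVEQ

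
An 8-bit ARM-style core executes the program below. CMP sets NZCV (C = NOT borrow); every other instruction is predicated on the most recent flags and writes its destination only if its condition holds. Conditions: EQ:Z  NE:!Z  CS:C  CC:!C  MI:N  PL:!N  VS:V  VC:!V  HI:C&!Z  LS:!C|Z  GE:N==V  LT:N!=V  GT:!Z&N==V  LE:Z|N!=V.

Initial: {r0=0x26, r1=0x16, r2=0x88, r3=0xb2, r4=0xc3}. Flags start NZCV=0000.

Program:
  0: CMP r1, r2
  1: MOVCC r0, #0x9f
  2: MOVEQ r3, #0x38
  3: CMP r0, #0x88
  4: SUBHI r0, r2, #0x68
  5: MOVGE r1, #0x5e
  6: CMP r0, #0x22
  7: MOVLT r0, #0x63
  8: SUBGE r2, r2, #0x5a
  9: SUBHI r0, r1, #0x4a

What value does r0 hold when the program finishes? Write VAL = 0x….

0: ✓ CMP  NZCV=1001
1: ✓ MOVCC  r0←0x9f
2: · MOVEQ
3: ✓ CMP  NZCV=0010
4: ✓ SUBHI  r0←0x20
5: ✓ MOVGE  r1←0x5e
6: ✓ CMP  NZCV=1000
7: ✓ MOVLT  r0←0x63
8: · SUBGE
9: · SUBHI

VAL = 0x63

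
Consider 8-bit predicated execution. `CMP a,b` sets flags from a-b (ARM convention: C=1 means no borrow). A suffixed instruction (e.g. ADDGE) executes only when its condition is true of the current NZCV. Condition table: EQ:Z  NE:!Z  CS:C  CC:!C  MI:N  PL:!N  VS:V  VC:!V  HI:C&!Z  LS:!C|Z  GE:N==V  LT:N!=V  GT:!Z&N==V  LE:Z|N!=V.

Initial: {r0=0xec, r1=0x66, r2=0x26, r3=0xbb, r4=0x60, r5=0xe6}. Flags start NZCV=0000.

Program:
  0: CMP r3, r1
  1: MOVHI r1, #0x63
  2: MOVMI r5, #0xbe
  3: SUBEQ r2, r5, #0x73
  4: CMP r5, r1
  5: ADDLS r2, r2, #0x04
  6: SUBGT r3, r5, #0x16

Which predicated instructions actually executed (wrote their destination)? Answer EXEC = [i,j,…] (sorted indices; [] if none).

EXEC = [1]

[0] flags=0011 → (cmp)
[1] flags=0011 HI?T → r1=0x63
[2] flags=0011 MI?F → skip
[3] flags=0011 EQ?F → skip
[4] flags=1010 → (cmp)
[5] flags=1010 LS?F → skip
[6] flags=1010 GT?F → skip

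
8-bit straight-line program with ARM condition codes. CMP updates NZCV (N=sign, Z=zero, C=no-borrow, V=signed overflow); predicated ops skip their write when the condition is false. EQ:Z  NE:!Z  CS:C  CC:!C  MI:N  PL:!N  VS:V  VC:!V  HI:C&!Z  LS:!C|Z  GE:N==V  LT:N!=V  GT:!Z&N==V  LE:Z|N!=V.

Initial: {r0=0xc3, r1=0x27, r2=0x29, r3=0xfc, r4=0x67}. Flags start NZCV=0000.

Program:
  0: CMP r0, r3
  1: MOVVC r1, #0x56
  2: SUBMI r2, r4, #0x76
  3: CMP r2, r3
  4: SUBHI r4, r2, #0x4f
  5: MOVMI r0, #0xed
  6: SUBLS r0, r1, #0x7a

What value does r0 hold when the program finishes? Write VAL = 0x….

VAL = 0xdc

0: ✓ CMP  NZCV=1000
1: ✓ MOVVC  r1←0x56
2: ✓ SUBMI  r2←0xf1
3: ✓ CMP  NZCV=1000
4: · SUBHI
5: ✓ MOVMI  r0←0xed
6: ✓ SUBLS  r0←0xdc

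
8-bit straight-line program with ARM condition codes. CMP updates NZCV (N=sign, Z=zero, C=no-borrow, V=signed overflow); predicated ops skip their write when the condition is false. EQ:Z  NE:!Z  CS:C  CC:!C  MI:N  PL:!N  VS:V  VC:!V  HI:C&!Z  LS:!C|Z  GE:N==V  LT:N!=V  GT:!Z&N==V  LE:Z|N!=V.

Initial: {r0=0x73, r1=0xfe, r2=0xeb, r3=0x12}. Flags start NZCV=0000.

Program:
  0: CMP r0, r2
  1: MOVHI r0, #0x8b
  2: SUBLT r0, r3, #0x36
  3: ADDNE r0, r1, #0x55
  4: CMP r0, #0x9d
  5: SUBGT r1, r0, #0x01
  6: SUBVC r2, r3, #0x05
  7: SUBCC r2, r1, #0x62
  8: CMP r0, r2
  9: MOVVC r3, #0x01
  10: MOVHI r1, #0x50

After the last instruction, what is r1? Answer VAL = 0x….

0: ✓ CMP  NZCV=1001
1: · MOVHI
2: · SUBLT
3: ✓ ADDNE  r0←0x53
4: ✓ CMP  NZCV=1001
5: ✓ SUBGT  r1←0x52
6: · SUBVC
7: ✓ SUBCC  r2←0xf0
8: ✓ CMP  NZCV=0000
9: ✓ MOVVC  r3←0x01
10: · MOVHI

VAL = 0x52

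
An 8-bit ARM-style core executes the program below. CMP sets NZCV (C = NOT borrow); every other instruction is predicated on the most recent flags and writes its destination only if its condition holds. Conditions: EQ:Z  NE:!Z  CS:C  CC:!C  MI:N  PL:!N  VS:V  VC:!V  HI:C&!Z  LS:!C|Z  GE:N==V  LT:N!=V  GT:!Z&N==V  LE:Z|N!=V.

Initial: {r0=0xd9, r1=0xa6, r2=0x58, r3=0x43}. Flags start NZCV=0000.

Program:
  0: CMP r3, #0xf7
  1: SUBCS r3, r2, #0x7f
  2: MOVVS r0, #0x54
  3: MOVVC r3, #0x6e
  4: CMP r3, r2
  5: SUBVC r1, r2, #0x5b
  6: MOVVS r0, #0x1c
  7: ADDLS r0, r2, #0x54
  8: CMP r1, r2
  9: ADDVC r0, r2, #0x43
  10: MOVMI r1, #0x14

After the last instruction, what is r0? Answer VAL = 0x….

VAL = 0x9b

0: ✓ CMP  NZCV=0000
1: · SUBCS
2: · MOVVS
3: ✓ MOVVC  r3←0x6e
4: ✓ CMP  NZCV=0010
5: ✓ SUBVC  r1←0xfd
6: · MOVVS
7: · ADDLS
8: ✓ CMP  NZCV=1010
9: ✓ ADDVC  r0←0x9b
10: ✓ MOVMI  r1←0x14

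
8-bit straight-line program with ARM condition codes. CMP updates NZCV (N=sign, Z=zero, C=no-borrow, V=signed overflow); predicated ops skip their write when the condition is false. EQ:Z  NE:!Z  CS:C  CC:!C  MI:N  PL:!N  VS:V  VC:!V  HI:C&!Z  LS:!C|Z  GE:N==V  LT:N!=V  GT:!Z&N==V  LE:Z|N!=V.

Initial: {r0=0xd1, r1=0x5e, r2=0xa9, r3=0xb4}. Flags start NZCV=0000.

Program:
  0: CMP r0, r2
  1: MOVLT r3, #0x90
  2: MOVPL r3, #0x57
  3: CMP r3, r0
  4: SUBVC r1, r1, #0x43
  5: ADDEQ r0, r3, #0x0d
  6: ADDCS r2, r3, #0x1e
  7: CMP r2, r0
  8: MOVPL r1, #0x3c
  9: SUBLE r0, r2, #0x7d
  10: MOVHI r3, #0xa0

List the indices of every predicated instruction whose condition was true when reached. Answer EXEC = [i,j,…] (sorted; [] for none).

EXEC = [2,9]

0: ✓ CMP  NZCV=0010
1: · MOVLT
2: ✓ MOVPL  r3←0x57
3: ✓ CMP  NZCV=1001
4: · SUBVC
5: · ADDEQ
6: · ADDCS
7: ✓ CMP  NZCV=1000
8: · MOVPL
9: ✓ SUBLE  r0←0x2c
10: · MOVHI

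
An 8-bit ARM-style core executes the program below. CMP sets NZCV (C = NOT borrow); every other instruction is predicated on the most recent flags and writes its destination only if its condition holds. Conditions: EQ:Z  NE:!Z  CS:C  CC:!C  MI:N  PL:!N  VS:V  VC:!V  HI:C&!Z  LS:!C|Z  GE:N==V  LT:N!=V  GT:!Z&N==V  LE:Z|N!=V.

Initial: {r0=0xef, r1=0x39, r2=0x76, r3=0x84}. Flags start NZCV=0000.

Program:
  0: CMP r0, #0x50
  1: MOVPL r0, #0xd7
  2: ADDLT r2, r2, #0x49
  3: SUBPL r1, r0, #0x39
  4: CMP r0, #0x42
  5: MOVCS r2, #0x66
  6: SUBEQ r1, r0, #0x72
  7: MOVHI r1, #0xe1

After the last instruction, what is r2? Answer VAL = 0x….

0: ✓ CMP  NZCV=1010
1: · MOVPL
2: ✓ ADDLT  r2←0xbf
3: · SUBPL
4: ✓ CMP  NZCV=1010
5: ✓ MOVCS  r2←0x66
6: · SUBEQ
7: ✓ MOVHI  r1←0xe1

VAL = 0x66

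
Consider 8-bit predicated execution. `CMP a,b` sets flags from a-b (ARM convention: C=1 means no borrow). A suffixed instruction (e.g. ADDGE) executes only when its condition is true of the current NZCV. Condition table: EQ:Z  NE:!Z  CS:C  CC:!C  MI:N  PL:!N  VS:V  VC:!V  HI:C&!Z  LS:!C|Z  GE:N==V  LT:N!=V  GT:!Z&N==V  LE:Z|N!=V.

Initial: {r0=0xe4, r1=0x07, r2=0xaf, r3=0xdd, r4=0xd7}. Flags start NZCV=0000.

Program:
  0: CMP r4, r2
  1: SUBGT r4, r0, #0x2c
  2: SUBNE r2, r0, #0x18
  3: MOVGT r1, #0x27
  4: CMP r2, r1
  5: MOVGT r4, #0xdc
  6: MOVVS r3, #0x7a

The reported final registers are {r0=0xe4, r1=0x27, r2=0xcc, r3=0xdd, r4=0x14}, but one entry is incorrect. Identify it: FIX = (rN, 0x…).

0: ✓ CMP  NZCV=0010
1: ✓ SUBGT  r4←0xb8
2: ✓ SUBNE  r2←0xcc
3: ✓ MOVGT  r1←0x27
4: ✓ CMP  NZCV=1010
5: · MOVGT
6: · MOVVS

FIX = (r4, 0xb8)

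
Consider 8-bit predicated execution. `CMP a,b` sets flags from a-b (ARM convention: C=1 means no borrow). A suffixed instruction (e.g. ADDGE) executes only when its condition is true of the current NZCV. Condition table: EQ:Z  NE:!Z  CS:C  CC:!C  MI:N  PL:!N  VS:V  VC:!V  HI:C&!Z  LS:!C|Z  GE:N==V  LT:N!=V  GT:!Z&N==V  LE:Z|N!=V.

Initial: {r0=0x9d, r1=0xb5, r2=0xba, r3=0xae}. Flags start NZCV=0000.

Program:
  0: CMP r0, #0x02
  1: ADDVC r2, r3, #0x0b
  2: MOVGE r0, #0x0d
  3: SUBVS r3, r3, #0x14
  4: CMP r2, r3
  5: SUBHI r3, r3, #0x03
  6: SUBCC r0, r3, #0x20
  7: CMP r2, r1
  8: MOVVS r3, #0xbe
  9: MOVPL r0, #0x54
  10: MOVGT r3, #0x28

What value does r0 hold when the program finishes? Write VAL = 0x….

[0] flags=1010 → (cmp)
[1] flags=1010 VC?T → r2=0xb9
[2] flags=1010 GE?F → skip
[3] flags=1010 VS?F → skip
[4] flags=0010 → (cmp)
[5] flags=0010 HI?T → r3=0xab
[6] flags=0010 CC?F → skip
[7] flags=0010 → (cmp)
[8] flags=0010 VS?F → skip
[9] flags=0010 PL?T → r0=0x54
[10] flags=0010 GT?T → r3=0x28

VAL = 0x54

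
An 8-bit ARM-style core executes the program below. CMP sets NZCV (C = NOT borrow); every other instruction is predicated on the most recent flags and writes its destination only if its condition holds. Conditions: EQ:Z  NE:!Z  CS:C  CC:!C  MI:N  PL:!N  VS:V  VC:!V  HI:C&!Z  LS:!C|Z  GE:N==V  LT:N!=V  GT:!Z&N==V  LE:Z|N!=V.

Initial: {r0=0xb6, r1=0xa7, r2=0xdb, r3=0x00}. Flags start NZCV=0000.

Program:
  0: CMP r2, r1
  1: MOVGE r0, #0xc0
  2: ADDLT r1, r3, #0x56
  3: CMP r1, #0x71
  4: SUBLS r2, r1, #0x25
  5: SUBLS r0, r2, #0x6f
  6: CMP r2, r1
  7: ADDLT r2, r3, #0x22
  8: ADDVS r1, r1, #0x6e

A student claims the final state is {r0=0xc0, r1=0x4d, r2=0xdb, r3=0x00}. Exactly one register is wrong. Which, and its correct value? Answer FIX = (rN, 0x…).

0: ✓ CMP  NZCV=0010
1: ✓ MOVGE  r0←0xc0
2: · ADDLT
3: ✓ CMP  NZCV=0011
4: · SUBLS
5: · SUBLS
6: ✓ CMP  NZCV=0010
7: · ADDLT
8: · ADDVS

FIX = (r1, 0xa7)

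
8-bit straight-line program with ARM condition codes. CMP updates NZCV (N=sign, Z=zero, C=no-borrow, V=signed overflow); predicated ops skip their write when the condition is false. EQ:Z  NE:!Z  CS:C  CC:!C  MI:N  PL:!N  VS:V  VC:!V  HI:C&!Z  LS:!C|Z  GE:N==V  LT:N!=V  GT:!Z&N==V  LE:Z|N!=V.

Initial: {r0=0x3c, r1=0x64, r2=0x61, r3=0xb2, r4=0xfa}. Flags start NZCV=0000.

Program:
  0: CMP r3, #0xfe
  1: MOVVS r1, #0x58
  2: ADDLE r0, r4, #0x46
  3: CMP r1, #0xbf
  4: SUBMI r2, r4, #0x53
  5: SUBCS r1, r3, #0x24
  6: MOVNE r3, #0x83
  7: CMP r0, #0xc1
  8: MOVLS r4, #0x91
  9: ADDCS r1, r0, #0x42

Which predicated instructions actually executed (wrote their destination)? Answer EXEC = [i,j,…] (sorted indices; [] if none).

EXEC = [2,4,6,8]

0: ✓ CMP  NZCV=1000
1: · MOVVS
2: ✓ ADDLE  r0←0x40
3: ✓ CMP  NZCV=1001
4: ✓ SUBMI  r2←0xa7
5: · SUBCS
6: ✓ MOVNE  r3←0x83
7: ✓ CMP  NZCV=0000
8: ✓ MOVLS  r4←0x91
9: · ADDCS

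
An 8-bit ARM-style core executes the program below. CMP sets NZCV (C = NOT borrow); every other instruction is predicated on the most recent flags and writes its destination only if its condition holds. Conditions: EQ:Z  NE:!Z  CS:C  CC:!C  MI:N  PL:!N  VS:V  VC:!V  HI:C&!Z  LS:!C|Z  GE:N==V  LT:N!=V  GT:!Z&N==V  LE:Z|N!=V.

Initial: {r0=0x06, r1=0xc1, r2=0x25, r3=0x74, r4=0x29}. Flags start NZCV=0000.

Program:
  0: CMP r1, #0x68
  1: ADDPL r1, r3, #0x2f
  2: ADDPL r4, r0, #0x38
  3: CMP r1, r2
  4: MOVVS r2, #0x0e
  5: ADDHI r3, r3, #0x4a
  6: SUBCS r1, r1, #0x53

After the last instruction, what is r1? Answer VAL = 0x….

[0] flags=0011 → (cmp)
[1] flags=0011 PL?T → r1=0xa3
[2] flags=0011 PL?T → r4=0x3e
[3] flags=0011 → (cmp)
[4] flags=0011 VS?T → r2=0x0e
[5] flags=0011 HI?T → r3=0xbe
[6] flags=0011 CS?T → r1=0x50

VAL = 0x50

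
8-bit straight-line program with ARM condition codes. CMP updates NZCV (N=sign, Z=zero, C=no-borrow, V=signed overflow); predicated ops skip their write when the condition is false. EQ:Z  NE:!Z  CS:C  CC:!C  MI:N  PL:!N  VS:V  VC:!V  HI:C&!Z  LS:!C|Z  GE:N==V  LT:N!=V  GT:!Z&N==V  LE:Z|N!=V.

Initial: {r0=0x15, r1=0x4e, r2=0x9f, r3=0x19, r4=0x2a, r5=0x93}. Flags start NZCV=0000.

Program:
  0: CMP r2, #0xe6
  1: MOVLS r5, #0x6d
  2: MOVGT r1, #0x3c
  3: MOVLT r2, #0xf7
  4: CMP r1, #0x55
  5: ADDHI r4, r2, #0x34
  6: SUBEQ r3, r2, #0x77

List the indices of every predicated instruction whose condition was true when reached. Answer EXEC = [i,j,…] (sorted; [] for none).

[0] flags=1000 → (cmp)
[1] flags=1000 LS?T → r5=0x6d
[2] flags=1000 GT?F → skip
[3] flags=1000 LT?T → r2=0xf7
[4] flags=1000 → (cmp)
[5] flags=1000 HI?F → skip
[6] flags=1000 EQ?F → skip

EXEC = [1,3]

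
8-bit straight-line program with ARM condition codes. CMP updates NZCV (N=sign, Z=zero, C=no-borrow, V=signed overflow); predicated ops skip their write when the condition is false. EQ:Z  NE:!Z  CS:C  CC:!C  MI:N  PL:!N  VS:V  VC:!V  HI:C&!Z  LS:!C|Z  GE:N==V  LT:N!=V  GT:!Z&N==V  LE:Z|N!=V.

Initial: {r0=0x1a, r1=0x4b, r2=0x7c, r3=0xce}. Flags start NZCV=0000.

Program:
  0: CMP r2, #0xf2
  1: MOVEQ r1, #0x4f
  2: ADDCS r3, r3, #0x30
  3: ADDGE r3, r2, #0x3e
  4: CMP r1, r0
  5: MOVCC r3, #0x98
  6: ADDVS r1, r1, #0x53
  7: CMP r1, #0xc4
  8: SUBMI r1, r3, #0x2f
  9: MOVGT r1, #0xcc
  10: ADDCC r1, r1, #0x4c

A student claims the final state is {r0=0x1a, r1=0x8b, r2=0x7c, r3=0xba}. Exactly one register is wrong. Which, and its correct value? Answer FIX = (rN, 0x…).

[0] flags=1001 → (cmp)
[1] flags=1001 EQ?F → skip
[2] flags=1001 CS?F → skip
[3] flags=1001 GE?T → r3=0xba
[4] flags=0010 → (cmp)
[5] flags=0010 CC?F → skip
[6] flags=0010 VS?F → skip
[7] flags=1001 → (cmp)
[8] flags=1001 MI?T → r1=0x8b
[9] flags=1001 GT?T → r1=0xcc
[10] flags=1001 CC?T → r1=0x18

FIX = (r1, 0x18)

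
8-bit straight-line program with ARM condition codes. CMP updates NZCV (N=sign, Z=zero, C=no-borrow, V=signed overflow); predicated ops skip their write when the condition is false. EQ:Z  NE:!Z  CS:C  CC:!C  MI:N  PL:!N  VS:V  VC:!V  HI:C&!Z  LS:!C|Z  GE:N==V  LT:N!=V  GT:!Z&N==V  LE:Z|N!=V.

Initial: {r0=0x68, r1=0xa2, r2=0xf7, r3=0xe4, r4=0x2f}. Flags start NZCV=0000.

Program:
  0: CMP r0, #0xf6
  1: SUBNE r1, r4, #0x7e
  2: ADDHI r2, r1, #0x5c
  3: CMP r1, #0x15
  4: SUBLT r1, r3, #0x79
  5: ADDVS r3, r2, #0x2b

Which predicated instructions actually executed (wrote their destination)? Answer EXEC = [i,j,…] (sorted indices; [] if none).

EXEC = [1,4]

[0] flags=0000 → (cmp)
[1] flags=0000 NE?T → r1=0xb1
[2] flags=0000 HI?F → skip
[3] flags=1010 → (cmp)
[4] flags=1010 LT?T → r1=0x6b
[5] flags=1010 VS?F → skip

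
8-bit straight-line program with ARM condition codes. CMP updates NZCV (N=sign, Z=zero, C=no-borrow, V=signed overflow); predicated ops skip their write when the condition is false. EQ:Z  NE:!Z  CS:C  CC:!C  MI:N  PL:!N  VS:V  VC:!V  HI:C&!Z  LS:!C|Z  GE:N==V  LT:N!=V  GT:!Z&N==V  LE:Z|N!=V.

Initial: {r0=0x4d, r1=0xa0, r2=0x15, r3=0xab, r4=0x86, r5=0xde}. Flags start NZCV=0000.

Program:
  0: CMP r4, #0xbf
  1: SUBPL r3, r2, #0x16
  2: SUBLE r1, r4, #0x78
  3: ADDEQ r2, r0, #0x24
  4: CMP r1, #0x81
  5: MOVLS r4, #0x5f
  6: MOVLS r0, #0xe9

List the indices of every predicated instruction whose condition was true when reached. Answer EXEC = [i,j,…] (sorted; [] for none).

EXEC = [2,5,6]

0: ✓ CMP  NZCV=1000
1: · SUBPL
2: ✓ SUBLE  r1←0x0e
3: · ADDEQ
4: ✓ CMP  NZCV=1001
5: ✓ MOVLS  r4←0x5f
6: ✓ MOVLS  r0←0xe9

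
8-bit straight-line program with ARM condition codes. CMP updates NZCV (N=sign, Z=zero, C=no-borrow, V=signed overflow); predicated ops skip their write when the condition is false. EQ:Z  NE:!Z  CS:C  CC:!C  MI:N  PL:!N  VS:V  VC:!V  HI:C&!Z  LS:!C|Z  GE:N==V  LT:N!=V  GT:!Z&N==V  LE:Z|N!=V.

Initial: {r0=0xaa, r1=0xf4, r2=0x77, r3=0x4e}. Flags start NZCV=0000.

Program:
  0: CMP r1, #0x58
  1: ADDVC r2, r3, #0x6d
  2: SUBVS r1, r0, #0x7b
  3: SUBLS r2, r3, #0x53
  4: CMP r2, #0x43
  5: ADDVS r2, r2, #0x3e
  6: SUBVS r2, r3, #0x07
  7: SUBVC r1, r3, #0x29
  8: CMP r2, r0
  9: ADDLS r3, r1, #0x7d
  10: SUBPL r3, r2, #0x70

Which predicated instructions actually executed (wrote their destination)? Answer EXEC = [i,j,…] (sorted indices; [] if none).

EXEC = [1,5,6,9]

[0] flags=1010 → (cmp)
[1] flags=1010 VC?T → r2=0xbb
[2] flags=1010 VS?F → skip
[3] flags=1010 LS?F → skip
[4] flags=0011 → (cmp)
[5] flags=0011 VS?T → r2=0xf9
[6] flags=0011 VS?T → r2=0x47
[7] flags=0011 VC?F → skip
[8] flags=1001 → (cmp)
[9] flags=1001 LS?T → r3=0x71
[10] flags=1001 PL?F → skip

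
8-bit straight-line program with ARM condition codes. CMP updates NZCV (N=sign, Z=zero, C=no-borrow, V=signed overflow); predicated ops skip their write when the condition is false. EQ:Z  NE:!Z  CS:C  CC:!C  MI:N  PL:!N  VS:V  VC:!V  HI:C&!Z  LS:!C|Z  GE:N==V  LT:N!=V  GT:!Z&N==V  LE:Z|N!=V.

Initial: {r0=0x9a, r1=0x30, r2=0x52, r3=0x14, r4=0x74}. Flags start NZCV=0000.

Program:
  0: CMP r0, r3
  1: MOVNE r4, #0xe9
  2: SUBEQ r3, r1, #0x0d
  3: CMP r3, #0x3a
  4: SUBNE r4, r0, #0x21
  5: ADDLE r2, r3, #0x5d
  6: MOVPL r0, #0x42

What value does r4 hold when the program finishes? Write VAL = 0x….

VAL = 0x79

[0] flags=1010 → (cmp)
[1] flags=1010 NE?T → r4=0xe9
[2] flags=1010 EQ?F → skip
[3] flags=1000 → (cmp)
[4] flags=1000 NE?T → r4=0x79
[5] flags=1000 LE?T → r2=0x71
[6] flags=1000 PL?F → skip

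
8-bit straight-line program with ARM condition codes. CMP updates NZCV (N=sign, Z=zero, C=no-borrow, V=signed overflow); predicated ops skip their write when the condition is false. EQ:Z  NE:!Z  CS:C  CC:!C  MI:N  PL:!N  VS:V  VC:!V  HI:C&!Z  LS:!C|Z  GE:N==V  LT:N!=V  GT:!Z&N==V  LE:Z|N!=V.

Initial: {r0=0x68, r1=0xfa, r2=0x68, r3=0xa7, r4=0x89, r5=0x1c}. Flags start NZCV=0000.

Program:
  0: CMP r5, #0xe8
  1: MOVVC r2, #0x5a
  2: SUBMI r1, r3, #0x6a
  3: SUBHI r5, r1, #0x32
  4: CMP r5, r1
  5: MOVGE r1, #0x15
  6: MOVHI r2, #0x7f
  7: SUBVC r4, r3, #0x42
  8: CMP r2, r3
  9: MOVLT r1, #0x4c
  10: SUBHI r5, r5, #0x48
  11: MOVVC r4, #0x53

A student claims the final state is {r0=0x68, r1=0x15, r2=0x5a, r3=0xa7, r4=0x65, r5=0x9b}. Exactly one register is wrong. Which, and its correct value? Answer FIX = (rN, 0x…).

FIX = (r5, 0x1c)

[0] flags=0000 → (cmp)
[1] flags=0000 VC?T → r2=0x5a
[2] flags=0000 MI?F → skip
[3] flags=0000 HI?F → skip
[4] flags=0000 → (cmp)
[5] flags=0000 GE?T → r1=0x15
[6] flags=0000 HI?F → skip
[7] flags=0000 VC?T → r4=0x65
[8] flags=1001 → (cmp)
[9] flags=1001 LT?F → skip
[10] flags=1001 HI?F → skip
[11] flags=1001 VC?F → skip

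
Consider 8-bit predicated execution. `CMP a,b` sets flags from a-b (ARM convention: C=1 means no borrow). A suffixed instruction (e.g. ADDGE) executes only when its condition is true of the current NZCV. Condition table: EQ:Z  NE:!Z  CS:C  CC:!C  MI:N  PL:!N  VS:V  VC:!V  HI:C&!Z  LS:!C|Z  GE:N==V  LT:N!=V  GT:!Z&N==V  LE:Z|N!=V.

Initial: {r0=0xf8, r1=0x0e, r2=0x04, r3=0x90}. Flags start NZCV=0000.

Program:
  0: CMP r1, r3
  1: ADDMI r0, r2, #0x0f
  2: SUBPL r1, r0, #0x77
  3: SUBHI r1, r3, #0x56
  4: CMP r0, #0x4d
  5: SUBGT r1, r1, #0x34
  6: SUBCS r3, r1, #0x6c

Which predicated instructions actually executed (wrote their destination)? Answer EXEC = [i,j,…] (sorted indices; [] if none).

EXEC = [2,6]

[0] flags=0000 → (cmp)
[1] flags=0000 MI?F → skip
[2] flags=0000 PL?T → r1=0x81
[3] flags=0000 HI?F → skip
[4] flags=1010 → (cmp)
[5] flags=1010 GT?F → skip
[6] flags=1010 CS?T → r3=0x15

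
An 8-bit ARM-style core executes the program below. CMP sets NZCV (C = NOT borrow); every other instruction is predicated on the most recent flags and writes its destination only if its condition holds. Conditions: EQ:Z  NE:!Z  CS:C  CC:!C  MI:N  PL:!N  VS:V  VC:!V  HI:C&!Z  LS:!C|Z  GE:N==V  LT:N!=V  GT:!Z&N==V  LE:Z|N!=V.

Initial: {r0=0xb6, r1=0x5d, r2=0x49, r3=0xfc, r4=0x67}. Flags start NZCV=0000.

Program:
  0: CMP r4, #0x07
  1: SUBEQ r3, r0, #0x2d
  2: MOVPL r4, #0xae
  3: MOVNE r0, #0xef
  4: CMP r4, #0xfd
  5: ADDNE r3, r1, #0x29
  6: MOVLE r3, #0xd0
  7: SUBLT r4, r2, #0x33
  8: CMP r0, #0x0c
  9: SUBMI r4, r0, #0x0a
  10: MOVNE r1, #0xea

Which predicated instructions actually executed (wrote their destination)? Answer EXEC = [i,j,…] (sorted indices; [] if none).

[0] flags=0010 → (cmp)
[1] flags=0010 EQ?F → skip
[2] flags=0010 PL?T → r4=0xae
[3] flags=0010 NE?T → r0=0xef
[4] flags=1000 → (cmp)
[5] flags=1000 NE?T → r3=0x86
[6] flags=1000 LE?T → r3=0xd0
[7] flags=1000 LT?T → r4=0x16
[8] flags=1010 → (cmp)
[9] flags=1010 MI?T → r4=0xe5
[10] flags=1010 NE?T → r1=0xea

EXEC = [2,3,5,6,7,9,10]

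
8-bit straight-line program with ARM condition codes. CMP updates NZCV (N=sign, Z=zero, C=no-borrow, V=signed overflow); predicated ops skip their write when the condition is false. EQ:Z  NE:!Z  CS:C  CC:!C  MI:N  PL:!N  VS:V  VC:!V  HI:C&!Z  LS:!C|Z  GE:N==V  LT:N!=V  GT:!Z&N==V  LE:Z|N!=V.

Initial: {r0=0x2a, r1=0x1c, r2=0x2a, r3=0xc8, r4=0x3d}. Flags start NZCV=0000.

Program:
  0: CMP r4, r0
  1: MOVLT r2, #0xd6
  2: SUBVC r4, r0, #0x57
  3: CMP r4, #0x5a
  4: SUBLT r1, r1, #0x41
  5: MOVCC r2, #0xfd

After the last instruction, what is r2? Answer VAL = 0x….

VAL = 0x2a

[0] flags=0010 → (cmp)
[1] flags=0010 LT?F → skip
[2] flags=0010 VC?T → r4=0xd3
[3] flags=0011 → (cmp)
[4] flags=0011 LT?T → r1=0xdb
[5] flags=0011 CC?F → skip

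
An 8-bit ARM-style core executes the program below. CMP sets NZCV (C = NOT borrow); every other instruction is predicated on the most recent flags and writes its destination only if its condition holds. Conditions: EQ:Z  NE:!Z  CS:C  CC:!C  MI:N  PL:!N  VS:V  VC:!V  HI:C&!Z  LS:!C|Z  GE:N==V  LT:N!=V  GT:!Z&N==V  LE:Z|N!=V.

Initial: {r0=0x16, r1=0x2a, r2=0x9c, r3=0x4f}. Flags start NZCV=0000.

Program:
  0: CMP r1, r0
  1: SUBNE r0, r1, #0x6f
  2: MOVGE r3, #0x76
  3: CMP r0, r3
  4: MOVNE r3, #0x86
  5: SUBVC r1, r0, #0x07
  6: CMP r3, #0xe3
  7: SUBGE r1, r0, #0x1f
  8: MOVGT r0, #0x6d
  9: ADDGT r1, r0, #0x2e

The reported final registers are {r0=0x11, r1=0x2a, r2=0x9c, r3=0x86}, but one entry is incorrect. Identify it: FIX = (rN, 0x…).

FIX = (r0, 0xbb)

[0] flags=0010 → (cmp)
[1] flags=0010 NE?T → r0=0xbb
[2] flags=0010 GE?T → r3=0x76
[3] flags=0011 → (cmp)
[4] flags=0011 NE?T → r3=0x86
[5] flags=0011 VC?F → skip
[6] flags=1000 → (cmp)
[7] flags=1000 GE?F → skip
[8] flags=1000 GT?F → skip
[9] flags=1000 GT?F → skip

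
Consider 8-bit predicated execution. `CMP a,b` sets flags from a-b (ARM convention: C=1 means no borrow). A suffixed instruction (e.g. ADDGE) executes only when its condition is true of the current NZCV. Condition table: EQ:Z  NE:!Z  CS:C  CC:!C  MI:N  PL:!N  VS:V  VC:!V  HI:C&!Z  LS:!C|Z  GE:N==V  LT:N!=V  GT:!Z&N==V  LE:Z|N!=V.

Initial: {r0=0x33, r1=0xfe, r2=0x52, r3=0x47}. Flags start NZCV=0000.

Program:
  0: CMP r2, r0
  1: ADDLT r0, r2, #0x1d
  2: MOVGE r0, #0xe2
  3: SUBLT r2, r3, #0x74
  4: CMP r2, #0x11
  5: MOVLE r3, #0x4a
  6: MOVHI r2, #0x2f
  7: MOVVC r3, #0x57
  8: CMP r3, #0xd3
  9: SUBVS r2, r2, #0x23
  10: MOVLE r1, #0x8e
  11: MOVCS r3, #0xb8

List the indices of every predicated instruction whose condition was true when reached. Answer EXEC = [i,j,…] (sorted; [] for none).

[0] flags=0010 → (cmp)
[1] flags=0010 LT?F → skip
[2] flags=0010 GE?T → r0=0xe2
[3] flags=0010 LT?F → skip
[4] flags=0010 → (cmp)
[5] flags=0010 LE?F → skip
[6] flags=0010 HI?T → r2=0x2f
[7] flags=0010 VC?T → r3=0x57
[8] flags=1001 → (cmp)
[9] flags=1001 VS?T → r2=0x0c
[10] flags=1001 LE?F → skip
[11] flags=1001 CS?F → skip

EXEC = [2,6,7,9]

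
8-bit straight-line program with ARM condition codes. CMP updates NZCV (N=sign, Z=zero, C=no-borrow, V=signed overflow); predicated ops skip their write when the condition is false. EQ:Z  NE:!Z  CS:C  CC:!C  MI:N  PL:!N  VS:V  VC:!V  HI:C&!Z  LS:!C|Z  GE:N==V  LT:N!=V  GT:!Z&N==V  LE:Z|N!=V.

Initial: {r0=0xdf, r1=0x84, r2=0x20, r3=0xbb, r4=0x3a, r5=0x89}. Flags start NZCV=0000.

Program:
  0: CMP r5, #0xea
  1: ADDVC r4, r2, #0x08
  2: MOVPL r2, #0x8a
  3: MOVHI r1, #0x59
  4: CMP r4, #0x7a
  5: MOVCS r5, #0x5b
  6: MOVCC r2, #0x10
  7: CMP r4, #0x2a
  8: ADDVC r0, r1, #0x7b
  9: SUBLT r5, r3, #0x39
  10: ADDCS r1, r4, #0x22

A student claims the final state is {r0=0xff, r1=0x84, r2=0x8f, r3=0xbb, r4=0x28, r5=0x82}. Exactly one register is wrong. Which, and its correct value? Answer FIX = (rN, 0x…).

FIX = (r2, 0x10)

[0] flags=1000 → (cmp)
[1] flags=1000 VC?T → r4=0x28
[2] flags=1000 PL?F → skip
[3] flags=1000 HI?F → skip
[4] flags=1000 → (cmp)
[5] flags=1000 CS?F → skip
[6] flags=1000 CC?T → r2=0x10
[7] flags=1000 → (cmp)
[8] flags=1000 VC?T → r0=0xff
[9] flags=1000 LT?T → r5=0x82
[10] flags=1000 CS?F → skip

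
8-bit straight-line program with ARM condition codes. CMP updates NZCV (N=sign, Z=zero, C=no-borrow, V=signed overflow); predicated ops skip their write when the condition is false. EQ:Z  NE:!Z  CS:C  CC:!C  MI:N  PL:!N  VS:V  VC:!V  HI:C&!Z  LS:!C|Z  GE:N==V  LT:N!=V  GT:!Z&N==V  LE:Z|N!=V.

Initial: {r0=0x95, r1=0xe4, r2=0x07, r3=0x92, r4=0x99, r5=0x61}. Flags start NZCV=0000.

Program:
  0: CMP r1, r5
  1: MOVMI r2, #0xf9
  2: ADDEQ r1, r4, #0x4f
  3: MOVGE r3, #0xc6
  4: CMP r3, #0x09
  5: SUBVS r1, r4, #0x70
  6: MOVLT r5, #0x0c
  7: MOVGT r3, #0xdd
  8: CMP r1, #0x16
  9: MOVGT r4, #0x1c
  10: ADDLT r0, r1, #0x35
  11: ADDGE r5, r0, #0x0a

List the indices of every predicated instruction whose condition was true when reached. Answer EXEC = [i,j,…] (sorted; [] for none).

[0] flags=1010 → (cmp)
[1] flags=1010 MI?T → r2=0xf9
[2] flags=1010 EQ?F → skip
[3] flags=1010 GE?F → skip
[4] flags=1010 → (cmp)
[5] flags=1010 VS?F → skip
[6] flags=1010 LT?T → r5=0x0c
[7] flags=1010 GT?F → skip
[8] flags=1010 → (cmp)
[9] flags=1010 GT?F → skip
[10] flags=1010 LT?T → r0=0x19
[11] flags=1010 GE?F → skip

EXEC = [1,6,10]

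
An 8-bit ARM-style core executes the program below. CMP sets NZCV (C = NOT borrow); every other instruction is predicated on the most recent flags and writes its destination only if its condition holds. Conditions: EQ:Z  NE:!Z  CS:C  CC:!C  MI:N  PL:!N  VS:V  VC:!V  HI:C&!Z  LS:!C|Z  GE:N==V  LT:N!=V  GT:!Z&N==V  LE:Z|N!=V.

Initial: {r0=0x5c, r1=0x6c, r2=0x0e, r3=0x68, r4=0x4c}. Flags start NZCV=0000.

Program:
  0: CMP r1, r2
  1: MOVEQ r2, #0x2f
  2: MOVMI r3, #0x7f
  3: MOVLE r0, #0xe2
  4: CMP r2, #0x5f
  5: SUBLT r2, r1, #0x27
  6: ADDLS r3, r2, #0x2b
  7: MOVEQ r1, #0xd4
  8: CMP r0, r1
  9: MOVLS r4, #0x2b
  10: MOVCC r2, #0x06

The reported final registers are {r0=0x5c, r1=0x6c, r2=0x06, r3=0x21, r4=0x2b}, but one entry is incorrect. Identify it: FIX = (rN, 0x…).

FIX = (r3, 0x70)

0: ✓ CMP  NZCV=0010
1: · MOVEQ
2: · MOVMI
3: · MOVLE
4: ✓ CMP  NZCV=1000
5: ✓ SUBLT  r2←0x45
6: ✓ ADDLS  r3←0x70
7: · MOVEQ
8: ✓ CMP  NZCV=1000
9: ✓ MOVLS  r4←0x2b
10: ✓ MOVCC  r2←0x06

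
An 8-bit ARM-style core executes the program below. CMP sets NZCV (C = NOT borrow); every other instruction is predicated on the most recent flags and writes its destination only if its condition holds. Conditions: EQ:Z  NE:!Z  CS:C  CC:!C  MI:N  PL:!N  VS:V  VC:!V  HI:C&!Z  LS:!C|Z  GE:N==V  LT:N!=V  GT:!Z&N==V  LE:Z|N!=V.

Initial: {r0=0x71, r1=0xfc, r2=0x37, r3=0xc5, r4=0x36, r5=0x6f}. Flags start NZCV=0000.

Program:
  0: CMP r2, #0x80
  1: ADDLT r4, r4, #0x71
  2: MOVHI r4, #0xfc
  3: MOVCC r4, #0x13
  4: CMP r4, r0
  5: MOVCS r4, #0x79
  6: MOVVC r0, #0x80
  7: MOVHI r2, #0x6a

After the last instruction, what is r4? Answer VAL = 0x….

VAL = 0x13

[0] flags=1001 → (cmp)
[1] flags=1001 LT?F → skip
[2] flags=1001 HI?F → skip
[3] flags=1001 CC?T → r4=0x13
[4] flags=1000 → (cmp)
[5] flags=1000 CS?F → skip
[6] flags=1000 VC?T → r0=0x80
[7] flags=1000 HI?F → skip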